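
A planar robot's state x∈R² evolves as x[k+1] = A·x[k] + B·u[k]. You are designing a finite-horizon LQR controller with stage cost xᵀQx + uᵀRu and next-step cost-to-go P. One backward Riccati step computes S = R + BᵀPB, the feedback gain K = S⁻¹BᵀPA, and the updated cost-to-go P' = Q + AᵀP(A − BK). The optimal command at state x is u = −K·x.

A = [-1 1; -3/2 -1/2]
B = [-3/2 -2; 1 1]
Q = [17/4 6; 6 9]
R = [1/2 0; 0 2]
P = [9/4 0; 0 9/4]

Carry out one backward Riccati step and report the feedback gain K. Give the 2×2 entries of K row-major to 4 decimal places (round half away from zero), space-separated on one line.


BᵀP = [-3.3750 2.2500; -4.5000 2.2500]
S = R + BᵀPB = [1/2 0; 0 2] + [7.3125 9.0000; 9.0000 11.2500] = [7.8125 9.0000; 9.0000 13.2500]
BᵀPA = [0.0000 -4.5000; 1.1250 -5.6250]
K = S⁻¹·BᵀPA = [-0.4497 -0.3997; 0.3904 -0.1530]
A−BK = [-0.8938 0.0944; -1.4407 0.0527]
AᵀP(A−BK) = [6.8734 -0.3904; -0.3904 0.1530]
P' = Q + AᵀP(A−BK) = [11.1234 5.6096; 5.6096 9.1530]
tr(P') = 20.2764

-0.4497 -0.3997 0.3904 -0.1530


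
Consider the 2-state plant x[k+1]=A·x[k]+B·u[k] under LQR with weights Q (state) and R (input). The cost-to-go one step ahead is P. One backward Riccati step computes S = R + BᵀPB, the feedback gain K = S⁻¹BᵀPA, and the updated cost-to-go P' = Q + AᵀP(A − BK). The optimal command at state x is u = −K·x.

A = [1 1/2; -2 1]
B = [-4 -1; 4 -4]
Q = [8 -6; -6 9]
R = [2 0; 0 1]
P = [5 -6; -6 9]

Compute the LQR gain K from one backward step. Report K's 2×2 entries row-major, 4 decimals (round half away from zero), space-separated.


BᵀP = [-44.0000 60.0000; 19.0000 -30.0000]
S = R + BᵀPB = [2 0; 0 1] + [416.0000 -196.0000; -196.0000 101.0000] = [418.0000 -196.0000; -196.0000 102.0000]
BᵀPA = [-164.0000 38.0000; 79.0000 -20.5000]
K = S⁻¹·BᵀPA = [-0.2948 -0.0336; 0.2081 -0.2656]
A−BK = [0.0289 0.0998; 0.0114 0.0720]
AᵀP(A−BK) = [0.2185 -0.0329; -0.0329 0.0831]
P' = Q + AᵀP(A−BK) = [8.2185 -6.0329; -6.0329 9.0831]
tr(P') = 17.3015

-0.2948 -0.0336 0.2081 -0.2656


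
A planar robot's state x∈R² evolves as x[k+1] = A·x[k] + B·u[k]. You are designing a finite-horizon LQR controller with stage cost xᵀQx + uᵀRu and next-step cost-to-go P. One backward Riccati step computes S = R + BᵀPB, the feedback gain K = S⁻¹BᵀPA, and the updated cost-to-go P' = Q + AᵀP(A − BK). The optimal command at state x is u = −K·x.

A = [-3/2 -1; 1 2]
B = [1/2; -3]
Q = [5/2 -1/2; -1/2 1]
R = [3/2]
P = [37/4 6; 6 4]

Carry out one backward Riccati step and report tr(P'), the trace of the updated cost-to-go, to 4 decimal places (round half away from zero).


4.9713

BᵀP = [-13.3750 -9.0000]
S = R + BᵀPB = [3/2] + [20.3125] = [21.8125]
BᵀPA = [11.0625 -4.6250]
K = S⁻¹·BᵀPA = [0.5072 -0.2120]
A−BK = [-1.7536 -0.8940; 2.5215 1.3639]
AᵀP(A−BK) = [1.2020 0.2206; 0.2206 0.2693]
P' = Q + AᵀP(A−BK) = [3.7020 -0.2794; -0.2794 1.2693]
tr(P') = 4.9713


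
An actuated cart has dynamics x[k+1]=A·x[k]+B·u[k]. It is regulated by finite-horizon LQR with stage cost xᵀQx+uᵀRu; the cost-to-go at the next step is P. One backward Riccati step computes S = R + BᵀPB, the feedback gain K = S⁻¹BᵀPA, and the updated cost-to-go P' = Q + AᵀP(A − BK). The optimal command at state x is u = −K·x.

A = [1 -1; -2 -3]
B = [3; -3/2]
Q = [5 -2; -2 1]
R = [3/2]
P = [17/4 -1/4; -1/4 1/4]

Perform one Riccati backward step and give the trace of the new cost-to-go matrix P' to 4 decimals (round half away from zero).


9.4626

BᵀP = [13.1250 -1.1250]
S = R + BᵀPB = [3/2] + [41.0625] = [42.5625]
BᵀPA = [15.3750 -9.7500]
K = S⁻¹·BᵀPA = [0.3612 -0.2291]
A−BK = [-0.0837 -0.3128; -1.4581 -3.3436]
AᵀP(A−BK) = [0.6960 1.0220; 1.0220 2.7665]
P' = Q + AᵀP(A−BK) = [5.6960 -0.9780; -0.9780 3.7665]
tr(P') = 9.4626


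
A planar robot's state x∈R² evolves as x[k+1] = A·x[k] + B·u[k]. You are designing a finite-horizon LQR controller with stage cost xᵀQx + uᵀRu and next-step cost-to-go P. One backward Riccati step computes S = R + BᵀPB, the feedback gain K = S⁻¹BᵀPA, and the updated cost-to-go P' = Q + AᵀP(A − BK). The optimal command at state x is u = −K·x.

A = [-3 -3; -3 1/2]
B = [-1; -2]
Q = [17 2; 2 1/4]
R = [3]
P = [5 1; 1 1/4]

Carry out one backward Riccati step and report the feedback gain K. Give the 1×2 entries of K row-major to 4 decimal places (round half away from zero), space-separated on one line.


1.9615 1.5577

BᵀP = [-7.0000 -1.5000]
S = R + BᵀPB = [3] + [10.0000] = [13.0000]
BᵀPA = [25.5000 20.2500]
K = S⁻¹·BᵀPA = [1.9615 1.5577]
A−BK = [-1.0385 -1.4423; 0.9231 3.6154]
AᵀP(A−BK) = [15.2308 12.4038; 12.4038 10.5192]
P' = Q + AᵀP(A−BK) = [32.2308 14.4038; 14.4038 10.7692]
tr(P') = 43.0000


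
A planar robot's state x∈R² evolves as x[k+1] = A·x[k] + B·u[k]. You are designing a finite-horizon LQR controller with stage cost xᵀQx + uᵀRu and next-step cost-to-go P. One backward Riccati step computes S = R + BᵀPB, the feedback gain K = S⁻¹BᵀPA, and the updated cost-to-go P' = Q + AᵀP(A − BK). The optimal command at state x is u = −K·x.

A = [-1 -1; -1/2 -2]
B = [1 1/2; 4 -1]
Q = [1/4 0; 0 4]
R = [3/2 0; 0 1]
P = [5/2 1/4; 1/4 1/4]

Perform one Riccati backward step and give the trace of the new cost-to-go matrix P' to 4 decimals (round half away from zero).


5.8002

BᵀP = [3.5000 1.2500; 1.0000 -0.1250]
S = R + BᵀPB = [3/2 0; 0 1] + [8.5000 0.5000; 0.5000 0.6250] = [10.0000 0.5000; 0.5000 1.6250]
BᵀPA = [-4.1250 -6.0000; -0.9375 -0.7500]
K = S⁻¹·BᵀPA = [-0.3896 -0.5859; -0.4570 -0.2813]
A−BK = [-0.3818 -0.2734; 0.6016 0.0625]
AᵀP(A−BK) = [0.7767 0.6943; 0.6943 0.7734]
P' = Q + AᵀP(A−BK) = [1.0267 0.6943; 0.6943 4.7734]
tr(P') = 5.8002


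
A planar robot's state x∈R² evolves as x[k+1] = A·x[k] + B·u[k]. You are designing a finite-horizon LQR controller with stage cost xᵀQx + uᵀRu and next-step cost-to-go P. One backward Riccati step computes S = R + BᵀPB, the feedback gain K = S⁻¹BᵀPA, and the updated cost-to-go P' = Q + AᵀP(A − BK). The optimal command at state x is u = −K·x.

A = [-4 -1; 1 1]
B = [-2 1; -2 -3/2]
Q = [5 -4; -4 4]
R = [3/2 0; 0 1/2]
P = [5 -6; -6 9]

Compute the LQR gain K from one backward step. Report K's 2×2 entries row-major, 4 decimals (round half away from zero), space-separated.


0.7399 0.0628 -1.9118 -0.7815

BᵀP = [2.0000 -6.0000; 14.0000 -19.5000]
S = R + BᵀPB = [3/2 0; 0 1/2] + [8.0000 11.0000; 11.0000 43.2500] = [9.5000 11.0000; 11.0000 43.7500]
BᵀPA = [-14.0000 -8.0000; -75.5000 -33.5000]
K = S⁻¹·BᵀPA = [0.7399 0.0628; -1.9118 -0.7815]
A−BK = [-0.6084 -0.0929; -0.3878 -0.0467]
AᵀP(A−BK) = [3.0216 0.8757; 0.8757 0.3220]
P' = Q + AᵀP(A−BK) = [8.0216 -3.1243; -3.1243 4.3220]
tr(P') = 12.3437


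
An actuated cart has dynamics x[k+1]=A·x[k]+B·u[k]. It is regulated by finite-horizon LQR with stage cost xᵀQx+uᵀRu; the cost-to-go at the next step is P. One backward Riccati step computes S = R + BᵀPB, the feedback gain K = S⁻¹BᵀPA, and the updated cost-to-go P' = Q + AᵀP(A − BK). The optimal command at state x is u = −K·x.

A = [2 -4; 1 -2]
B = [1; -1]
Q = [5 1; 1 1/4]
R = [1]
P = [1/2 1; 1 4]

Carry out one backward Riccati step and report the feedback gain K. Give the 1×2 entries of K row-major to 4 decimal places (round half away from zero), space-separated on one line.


BᵀP = [-0.5000 -3.0000]
S = R + BᵀPB = [1] + [2.5000] = [3.5000]
BᵀPA = [-4.0000 8.0000]
K = S⁻¹·BᵀPA = [-1.1429 2.2857]
A−BK = [3.1429 -6.2857; -0.1429 0.2857]
AᵀP(A−BK) = [5.4286 -10.8571; -10.8571 21.7143]
P' = Q + AᵀP(A−BK) = [10.4286 -9.8571; -9.8571 21.9643]
tr(P') = 32.3929

-1.1429 2.2857


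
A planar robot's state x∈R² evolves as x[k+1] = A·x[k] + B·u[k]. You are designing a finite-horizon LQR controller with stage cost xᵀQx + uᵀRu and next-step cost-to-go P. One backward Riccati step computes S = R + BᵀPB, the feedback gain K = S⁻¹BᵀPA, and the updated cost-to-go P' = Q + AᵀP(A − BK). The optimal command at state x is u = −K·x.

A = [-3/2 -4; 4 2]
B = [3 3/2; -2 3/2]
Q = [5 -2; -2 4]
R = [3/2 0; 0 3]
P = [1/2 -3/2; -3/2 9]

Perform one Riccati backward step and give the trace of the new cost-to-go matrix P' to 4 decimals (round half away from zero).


15.4441

BᵀP = [4.5000 -22.5000; -1.5000 11.2500]
S = R + BᵀPB = [3/2 0; 0 3] + [58.5000 -27.0000; -27.0000 14.6250] = [60.0000 -27.0000; -27.0000 17.6250]
BᵀPA = [-96.7500 -63.0000; 47.2500 28.5000]
K = S⁻¹·BᵀPA = [-1.3074 -1.0377; 0.6781 0.0274]
A−BK = [1.4050 -0.9281; 0.3682 -0.1164]
AᵀP(A−BK) = [4.5982 1.8108; 1.8108 1.8459]
P' = Q + AᵀP(A−BK) = [9.5982 -0.1892; -0.1892 5.8459]
tr(P') = 15.4441


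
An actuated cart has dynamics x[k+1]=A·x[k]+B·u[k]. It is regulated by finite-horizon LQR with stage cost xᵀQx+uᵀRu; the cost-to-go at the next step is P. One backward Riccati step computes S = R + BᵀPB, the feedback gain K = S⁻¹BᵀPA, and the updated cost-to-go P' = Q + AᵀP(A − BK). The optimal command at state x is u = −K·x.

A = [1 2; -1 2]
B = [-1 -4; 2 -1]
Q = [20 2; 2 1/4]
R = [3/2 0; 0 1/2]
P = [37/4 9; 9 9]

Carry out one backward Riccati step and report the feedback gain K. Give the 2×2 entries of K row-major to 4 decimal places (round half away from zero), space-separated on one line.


BᵀP = [8.7500 9.0000; -46.0000 -45.0000]
S = R + BᵀPB = [3/2 0; 0 1/2] + [9.2500 -44.0000; -44.0000 229.0000] = [10.7500 -44.0000; -44.0000 229.5000]
BᵀPA = [-0.2500 35.5000; -1.0000 -182.0000]
K = S⁻¹·BᵀPA = [-0.1909 0.2622; -0.0410 -0.7428]
A−BK = [0.6453 -0.7089; -0.6592 0.7329]
AᵀP(A−BK) = [0.1613 -0.1772; -0.1772 0.5098]
P' = Q + AᵀP(A−BK) = [20.1613 1.8228; 1.8228 0.7598]
tr(P') = 20.9211

-0.1909 0.2622 -0.0410 -0.7428


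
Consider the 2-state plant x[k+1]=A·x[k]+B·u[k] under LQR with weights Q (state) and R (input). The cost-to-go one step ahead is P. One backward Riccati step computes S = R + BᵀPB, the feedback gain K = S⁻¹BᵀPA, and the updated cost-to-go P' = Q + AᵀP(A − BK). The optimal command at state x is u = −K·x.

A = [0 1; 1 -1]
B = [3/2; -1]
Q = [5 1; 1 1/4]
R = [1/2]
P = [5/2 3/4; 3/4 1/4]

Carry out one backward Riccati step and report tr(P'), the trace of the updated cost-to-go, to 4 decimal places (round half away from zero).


BᵀP = [3.0000 0.8750]
S = R + BᵀPB = [1/2] + [3.6250] = [4.1250]
BᵀPA = [0.8750 2.1250]
K = S⁻¹·BᵀPA = [0.2121 0.5152]
A−BK = [-0.3182 0.2273; 1.2121 -0.4848]
AᵀP(A−BK) = [0.0644 0.0492; 0.0492 0.1553]
P' = Q + AᵀP(A−BK) = [5.0644 1.0492; 1.0492 0.4053]
tr(P') = 5.4697

5.4697


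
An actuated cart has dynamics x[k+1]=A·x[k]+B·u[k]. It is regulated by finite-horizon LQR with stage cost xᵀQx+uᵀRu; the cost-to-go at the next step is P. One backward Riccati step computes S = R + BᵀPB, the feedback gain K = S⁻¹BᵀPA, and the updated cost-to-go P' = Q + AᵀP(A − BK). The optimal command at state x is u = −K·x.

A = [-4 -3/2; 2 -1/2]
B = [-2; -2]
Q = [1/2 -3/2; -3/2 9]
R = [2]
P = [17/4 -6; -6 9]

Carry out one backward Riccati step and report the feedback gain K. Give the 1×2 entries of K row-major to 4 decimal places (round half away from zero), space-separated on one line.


BᵀP = [3.5000 -6.0000]
S = R + BᵀPB = [2] + [5.0000] = [7.0000]
BᵀPA = [-26.0000 -2.2500]
K = S⁻¹·BᵀPA = [-3.7143 -0.3214]
A−BK = [-11.4286 -2.1429; -5.4286 -1.1429]
AᵀP(A−BK) = [103.4286 14.1429; 14.1429 2.0893]
P' = Q + AᵀP(A−BK) = [103.9286 12.6429; 12.6429 11.0893]
tr(P') = 115.0179

-3.7143 -0.3214


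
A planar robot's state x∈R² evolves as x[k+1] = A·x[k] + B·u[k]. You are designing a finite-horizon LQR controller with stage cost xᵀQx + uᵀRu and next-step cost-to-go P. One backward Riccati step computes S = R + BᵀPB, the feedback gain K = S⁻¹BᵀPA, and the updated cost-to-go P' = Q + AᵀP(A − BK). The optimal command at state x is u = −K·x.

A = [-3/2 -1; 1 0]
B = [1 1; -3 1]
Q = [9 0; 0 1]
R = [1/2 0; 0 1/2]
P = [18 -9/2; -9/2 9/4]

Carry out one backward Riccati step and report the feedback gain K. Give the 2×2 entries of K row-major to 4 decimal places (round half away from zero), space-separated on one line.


BᵀP = [31.5000 -11.2500; 13.5000 -2.2500]
S = R + BᵀPB = [1/2 0; 0 1/2] + [65.2500 20.2500; 20.2500 11.2500] = [65.7500 20.2500; 20.2500 11.7500]
BᵀPA = [-58.5000 -31.5000; -22.5000 -13.5000]
K = S⁻¹·BᵀPA = [-0.6393 -0.2669; -0.8131 -0.6890]
A−BK = [-0.0476 -0.0441; -0.1048 -0.1117]
AᵀP(A−BK) = [0.5555 0.3848; 0.3848 0.2917]
P' = Q + AᵀP(A−BK) = [9.5555 0.3848; 0.3848 1.2917]
tr(P') = 10.8472

-0.6393 -0.2669 -0.8131 -0.6890


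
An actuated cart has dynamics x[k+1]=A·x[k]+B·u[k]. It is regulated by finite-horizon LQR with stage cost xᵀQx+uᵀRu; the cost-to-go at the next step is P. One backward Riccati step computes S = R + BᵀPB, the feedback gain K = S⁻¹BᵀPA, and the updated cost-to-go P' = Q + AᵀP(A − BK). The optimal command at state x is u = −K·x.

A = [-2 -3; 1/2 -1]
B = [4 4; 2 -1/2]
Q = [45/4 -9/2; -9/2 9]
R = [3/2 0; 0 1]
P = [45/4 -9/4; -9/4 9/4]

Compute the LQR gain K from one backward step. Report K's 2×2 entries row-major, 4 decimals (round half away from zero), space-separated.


BᵀP = [40.5000 -4.5000; 46.1250 -10.1250]
S = R + BᵀPB = [3/2 0; 0 1] + [153.0000 164.2500; 164.2500 189.5625] = [154.5000 164.2500; 164.2500 190.5625]
BᵀPA = [-83.2500 -117.0000; -97.3125 -128.2500]
K = S⁻¹·BᵀPA = [0.0484 -0.4995; -0.5524 -0.2425]
A−BK = [0.0159 -0.0321; 0.1270 -0.1222]
AᵀP(A−BK) = [0.3387 0.0705; 0.0705 0.4606]
P' = Q + AᵀP(A−BK) = [11.5887 -4.4295; -4.4295 9.4606]
tr(P') = 21.0493

0.0484 -0.4995 -0.5524 -0.2425


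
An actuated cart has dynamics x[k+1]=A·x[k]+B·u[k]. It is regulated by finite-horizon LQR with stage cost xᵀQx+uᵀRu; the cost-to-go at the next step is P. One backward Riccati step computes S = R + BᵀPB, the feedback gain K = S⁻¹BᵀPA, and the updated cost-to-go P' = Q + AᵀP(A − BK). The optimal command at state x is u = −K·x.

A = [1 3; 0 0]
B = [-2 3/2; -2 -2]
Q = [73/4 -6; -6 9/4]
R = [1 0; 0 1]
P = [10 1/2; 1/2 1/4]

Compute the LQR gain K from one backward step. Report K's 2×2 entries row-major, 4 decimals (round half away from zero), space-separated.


-0.2970 -0.8911 0.2574 0.7723

BᵀP = [-21.0000 -1.5000; 14.0000 0.2500]
S = R + BᵀPB = [1 0; 0 1] + [45.0000 -28.5000; -28.5000 20.5000] = [46.0000 -28.5000; -28.5000 21.5000]
BᵀPA = [-21.0000 -63.0000; 14.0000 42.0000]
K = S⁻¹·BᵀPA = [-0.2970 -0.8911; 0.2574 0.7723]
A−BK = [0.0198 0.0594; -0.0792 -0.2376]
AᵀP(A−BK) = [0.1584 0.4752; 0.4752 1.4257]
P' = Q + AᵀP(A−BK) = [18.4084 -5.5248; -5.5248 3.6757]
tr(P') = 22.0842


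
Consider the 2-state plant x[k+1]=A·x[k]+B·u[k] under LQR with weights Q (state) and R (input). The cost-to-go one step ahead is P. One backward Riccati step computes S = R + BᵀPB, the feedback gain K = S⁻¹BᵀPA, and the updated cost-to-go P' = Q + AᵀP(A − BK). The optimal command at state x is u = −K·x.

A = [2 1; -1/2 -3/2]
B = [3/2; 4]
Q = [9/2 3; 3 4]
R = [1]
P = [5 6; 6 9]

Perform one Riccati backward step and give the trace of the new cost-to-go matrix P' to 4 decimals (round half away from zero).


BᵀP = [31.5000 45.0000]
S = R + BᵀPB = [1] + [227.2500] = [228.2500]
BᵀPA = [40.5000 -36.0000]
K = S⁻¹·BᵀPA = [0.1774 -0.1577]
A−BK = [1.7338 1.2366; -1.2097 -0.8691]
AᵀP(A−BK) = [3.0638 2.1377; 2.1377 1.5720]
P' = Q + AᵀP(A−BK) = [7.5638 5.1377; 5.1377 5.5720]
tr(P') = 13.1358

13.1358


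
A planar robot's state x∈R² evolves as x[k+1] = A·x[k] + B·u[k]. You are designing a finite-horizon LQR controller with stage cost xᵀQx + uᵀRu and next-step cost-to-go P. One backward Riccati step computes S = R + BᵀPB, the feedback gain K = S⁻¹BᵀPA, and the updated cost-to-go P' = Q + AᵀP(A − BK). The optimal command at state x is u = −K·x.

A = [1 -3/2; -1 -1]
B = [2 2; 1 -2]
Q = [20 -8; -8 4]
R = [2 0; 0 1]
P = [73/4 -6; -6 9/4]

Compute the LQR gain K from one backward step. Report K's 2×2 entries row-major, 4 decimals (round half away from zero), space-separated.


0.0812 -0.3792 0.4463 -0.1964

BᵀP = [30.5000 -9.7500; 48.5000 -16.5000]
S = R + BᵀPB = [2 0; 0 1] + [51.2500 80.5000; 80.5000 130.0000] = [53.2500 80.5000; 80.5000 131.0000]
BᵀPA = [40.2500 -36.0000; 65.0000 -56.2500]
K = S⁻¹·BᵀPA = [0.0812 -0.3792; 0.4463 -0.1964]
A−BK = [-0.0550 -0.3489; -0.1887 -1.0136]
AᵀP(A−BK) = [0.2231 -0.0982; -0.0982 0.6156]
P' = Q + AᵀP(A−BK) = [20.2231 -8.0982; -8.0982 4.6156]
tr(P') = 24.8387


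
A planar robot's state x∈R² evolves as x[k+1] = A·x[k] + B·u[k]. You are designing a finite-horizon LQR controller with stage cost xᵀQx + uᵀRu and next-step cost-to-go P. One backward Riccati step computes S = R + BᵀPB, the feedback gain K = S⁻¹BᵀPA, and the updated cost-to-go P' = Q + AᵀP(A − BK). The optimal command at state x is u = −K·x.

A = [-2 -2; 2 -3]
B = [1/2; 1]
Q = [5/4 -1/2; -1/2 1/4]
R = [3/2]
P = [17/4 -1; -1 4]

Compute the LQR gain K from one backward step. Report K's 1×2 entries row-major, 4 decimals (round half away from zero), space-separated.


BᵀP = [1.1250 3.5000]
S = R + BᵀPB = [3/2] + [4.0625] = [5.5625]
BᵀPA = [4.7500 -12.7500]
K = S⁻¹·BᵀPA = [0.8539 -2.2921]
A−BK = [-2.4270 -0.8539; 1.1461 -0.7079]
AᵀP(A−BK) = [36.9438 1.8876; 1.8876 11.7753]
P' = Q + AᵀP(A−BK) = [38.1938 1.3876; 1.3876 12.0253]
tr(P') = 50.2191

0.8539 -2.2921


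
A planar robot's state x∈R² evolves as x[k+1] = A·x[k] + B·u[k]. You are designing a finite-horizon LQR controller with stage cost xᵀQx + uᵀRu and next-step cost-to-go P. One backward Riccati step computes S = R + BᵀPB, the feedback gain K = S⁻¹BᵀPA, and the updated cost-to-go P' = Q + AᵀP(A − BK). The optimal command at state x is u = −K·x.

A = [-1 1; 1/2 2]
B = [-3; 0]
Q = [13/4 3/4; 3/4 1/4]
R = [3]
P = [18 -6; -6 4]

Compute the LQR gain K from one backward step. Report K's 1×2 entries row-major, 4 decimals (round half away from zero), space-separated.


0.3818 -0.1091

BᵀP = [-54.0000 18.0000]
S = R + BᵀPB = [3] + [162.0000] = [165.0000]
BᵀPA = [63.0000 -18.0000]
K = S⁻¹·BᵀPA = [0.3818 -0.1091]
A−BK = [0.1455 0.6727; 0.5000 2.0000]
AᵀP(A−BK) = [0.9455 1.8727; 1.8727 8.0364]
P' = Q + AᵀP(A−BK) = [4.1955 2.6227; 2.6227 8.2864]
tr(P') = 12.4818


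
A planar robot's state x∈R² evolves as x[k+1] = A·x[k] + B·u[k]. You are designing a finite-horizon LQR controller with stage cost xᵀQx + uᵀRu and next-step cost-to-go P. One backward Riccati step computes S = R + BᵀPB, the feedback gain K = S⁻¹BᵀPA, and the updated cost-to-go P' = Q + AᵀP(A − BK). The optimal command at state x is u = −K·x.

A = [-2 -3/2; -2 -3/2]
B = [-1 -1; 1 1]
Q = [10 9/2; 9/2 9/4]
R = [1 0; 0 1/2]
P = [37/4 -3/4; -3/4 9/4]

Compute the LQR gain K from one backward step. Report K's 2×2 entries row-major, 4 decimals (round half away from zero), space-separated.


BᵀP = [-10.0000 3.0000; -10.0000 3.0000]
S = R + BᵀPB = [1 0; 0 1/2] + [13.0000 13.0000; 13.0000 13.0000] = [14.0000 13.0000; 13.0000 13.5000]
BᵀPA = [14.0000 10.5000; 14.0000 10.5000]
K = S⁻¹·BᵀPA = [0.3500 0.2625; 0.7000 0.5250]
A−BK = [-0.9500 -0.7125; -3.0500 -2.2875]
AᵀP(A−BK) = [25.3000 18.9750; 18.9750 14.2313]
P' = Q + AᵀP(A−BK) = [35.3000 23.4750; 23.4750 16.4813]
tr(P') = 51.7813

0.3500 0.2625 0.7000 0.5250


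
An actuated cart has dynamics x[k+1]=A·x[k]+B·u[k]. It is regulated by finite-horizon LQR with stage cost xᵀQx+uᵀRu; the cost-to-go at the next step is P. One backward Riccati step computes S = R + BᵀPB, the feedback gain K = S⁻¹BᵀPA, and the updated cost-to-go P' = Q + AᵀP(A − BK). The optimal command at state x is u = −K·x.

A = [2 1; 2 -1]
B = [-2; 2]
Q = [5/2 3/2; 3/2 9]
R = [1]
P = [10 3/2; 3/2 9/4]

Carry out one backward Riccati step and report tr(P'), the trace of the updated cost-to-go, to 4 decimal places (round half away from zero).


47.4539

BᵀP = [-17.0000 1.5000]
S = R + BᵀPB = [1] + [37.0000] = [38.0000]
BᵀPA = [-31.0000 -18.5000]
K = S⁻¹·BᵀPA = [-0.8158 -0.4868]
A−BK = [0.3684 0.0263; 3.6316 -0.0263]
AᵀP(A−BK) = [35.7105 0.4079; 0.4079 0.2434]
P' = Q + AᵀP(A−BK) = [38.2105 1.9079; 1.9079 9.2434]
tr(P') = 47.4539


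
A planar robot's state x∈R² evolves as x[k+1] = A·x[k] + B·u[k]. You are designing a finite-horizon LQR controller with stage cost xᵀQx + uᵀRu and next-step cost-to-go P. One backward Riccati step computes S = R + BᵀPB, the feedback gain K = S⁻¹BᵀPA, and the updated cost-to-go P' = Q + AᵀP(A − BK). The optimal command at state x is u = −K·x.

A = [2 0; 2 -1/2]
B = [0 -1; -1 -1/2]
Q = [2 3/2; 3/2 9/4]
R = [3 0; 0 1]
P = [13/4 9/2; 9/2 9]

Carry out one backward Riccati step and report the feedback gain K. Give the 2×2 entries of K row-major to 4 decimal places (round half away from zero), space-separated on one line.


-0.7059 0.1765 -2.0588 0.2647

BᵀP = [-4.5000 -9.0000; -5.5000 -9.0000]
S = R + BᵀPB = [3 0; 0 1] + [9.0000 9.0000; 9.0000 10.0000] = [12.0000 9.0000; 9.0000 11.0000]
BᵀPA = [-27.0000 4.5000; -29.0000 4.5000]
K = S⁻¹·BᵀPA = [-0.7059 0.1765; -2.0588 0.2647]
A−BK = [-0.0588 0.2647; 0.2647 -0.1912]
AᵀP(A−BK) = [6.2353 -1.0588; -1.0588 0.2647]
P' = Q + AᵀP(A−BK) = [8.2353 0.4412; 0.4412 2.5147]
tr(P') = 10.7500


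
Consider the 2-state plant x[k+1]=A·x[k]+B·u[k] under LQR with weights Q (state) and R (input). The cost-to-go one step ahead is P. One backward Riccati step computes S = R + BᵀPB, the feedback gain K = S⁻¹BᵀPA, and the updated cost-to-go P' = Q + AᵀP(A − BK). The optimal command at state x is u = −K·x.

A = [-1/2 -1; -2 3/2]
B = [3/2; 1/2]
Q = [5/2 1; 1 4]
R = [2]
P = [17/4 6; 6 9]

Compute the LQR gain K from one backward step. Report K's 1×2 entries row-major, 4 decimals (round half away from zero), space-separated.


BᵀP = [9.3750 13.5000]
S = R + BᵀPB = [2] + [20.8125] = [22.8125]
BᵀPA = [-31.6875 10.8750]
K = S⁻¹·BᵀPA = [-1.3890 0.4767]
A−BK = [1.5836 -1.7151; -1.3055 1.2616]
AᵀP(A−BK) = [5.0473 -2.2692; -2.2692 1.3158]
P' = Q + AᵀP(A−BK) = [7.5473 -1.2692; -1.2692 5.3158]
tr(P') = 12.8630

-1.3890 0.4767


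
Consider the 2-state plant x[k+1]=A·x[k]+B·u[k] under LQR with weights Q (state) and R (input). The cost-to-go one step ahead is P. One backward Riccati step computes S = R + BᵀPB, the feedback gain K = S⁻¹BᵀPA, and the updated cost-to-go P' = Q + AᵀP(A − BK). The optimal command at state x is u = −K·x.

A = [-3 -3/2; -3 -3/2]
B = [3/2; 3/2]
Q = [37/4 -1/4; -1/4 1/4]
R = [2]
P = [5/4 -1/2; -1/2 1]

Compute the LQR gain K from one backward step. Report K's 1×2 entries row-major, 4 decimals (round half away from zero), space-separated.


-1.1688 -0.5844

BᵀP = [1.1250 0.7500]
S = R + BᵀPB = [2] + [2.8125] = [4.8125]
BᵀPA = [-5.6250 -2.8125]
K = S⁻¹·BᵀPA = [-1.1688 -0.5844]
A−BK = [-1.2468 -0.6234; -1.2468 -0.6234]
AᵀP(A−BK) = [4.6753 2.3377; 2.3377 1.1688]
P' = Q + AᵀP(A−BK) = [13.9253 2.0877; 2.0877 1.4188]
tr(P') = 15.3442


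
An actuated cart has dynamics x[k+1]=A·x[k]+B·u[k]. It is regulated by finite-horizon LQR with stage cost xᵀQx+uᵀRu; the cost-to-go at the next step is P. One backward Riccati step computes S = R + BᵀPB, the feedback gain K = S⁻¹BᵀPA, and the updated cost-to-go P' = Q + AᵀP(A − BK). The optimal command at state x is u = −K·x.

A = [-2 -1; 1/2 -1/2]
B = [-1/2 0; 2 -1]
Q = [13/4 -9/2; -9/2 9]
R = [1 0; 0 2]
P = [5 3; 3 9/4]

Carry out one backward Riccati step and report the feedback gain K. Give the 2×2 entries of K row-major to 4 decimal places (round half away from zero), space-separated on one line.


-0.6573 -0.6667 0.6831 0.5000

BᵀP = [3.5000 3.0000; -3.0000 -2.2500]
S = R + BᵀPB = [1 0; 0 2] + [4.2500 -3.0000; -3.0000 2.2500] = [5.2500 -3.0000; -3.0000 4.2500]
BᵀPA = [-5.5000 -5.0000; 4.8750 4.1250]
K = S⁻¹·BᵀPA = [-0.6573 -0.6667; 0.6831 0.5000]
A−BK = [-2.3286 -1.3333; 2.4977 1.3333]
AᵀP(A−BK) = [7.6174 4.8333; 4.8333 3.1667]
P' = Q + AᵀP(A−BK) = [10.8674 0.3333; 0.3333 12.1667]
tr(P') = 23.0340


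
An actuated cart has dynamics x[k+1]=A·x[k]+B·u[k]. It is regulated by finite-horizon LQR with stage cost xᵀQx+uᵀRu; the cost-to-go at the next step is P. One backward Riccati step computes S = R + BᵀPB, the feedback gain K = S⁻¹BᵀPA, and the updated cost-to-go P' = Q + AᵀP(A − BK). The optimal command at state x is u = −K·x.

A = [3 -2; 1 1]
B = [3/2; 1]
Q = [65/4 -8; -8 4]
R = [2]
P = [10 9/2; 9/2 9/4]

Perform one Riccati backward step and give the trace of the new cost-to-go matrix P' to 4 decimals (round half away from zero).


BᵀP = [19.5000 9.0000]
S = R + BᵀPB = [2] + [38.2500] = [40.2500]
BᵀPA = [67.5000 -30.0000]
K = S⁻¹·BᵀPA = [1.6770 -0.7453]
A−BK = [0.4845 -0.8820; -0.6770 1.7453]
AᵀP(A−BK) = [6.0512 -2.9394; -2.9394 1.8898]
P' = Q + AᵀP(A−BK) = [22.3012 -10.9394; -10.9394 5.8898]
tr(P') = 28.1910

28.1910


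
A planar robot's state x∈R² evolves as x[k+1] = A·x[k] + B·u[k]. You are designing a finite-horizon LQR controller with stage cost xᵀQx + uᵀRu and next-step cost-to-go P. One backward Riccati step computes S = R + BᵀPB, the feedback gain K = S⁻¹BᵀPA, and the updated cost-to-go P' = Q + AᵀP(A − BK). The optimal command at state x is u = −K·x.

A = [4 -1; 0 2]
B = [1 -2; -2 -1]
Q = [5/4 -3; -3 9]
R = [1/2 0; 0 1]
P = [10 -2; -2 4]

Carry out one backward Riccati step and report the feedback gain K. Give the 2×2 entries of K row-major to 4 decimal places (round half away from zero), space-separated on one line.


BᵀP = [14.0000 -10.0000; -18.0000 0.0000]
S = R + BᵀPB = [1/2 0; 0 1] + [34.0000 -18.0000; -18.0000 36.0000] = [34.5000 -18.0000; -18.0000 37.0000]
BᵀPA = [56.0000 -34.0000; -72.0000 18.0000]
K = S⁻¹·BᵀPA = [0.8147 -0.9806; -1.5496 0.0094]
A−BK = [0.0861 -0.0005; 0.0798 0.0483]
AᵀP(A−BK) = [2.8052 -0.4073; -0.4073 0.4903]
P' = Q + AᵀP(A−BK) = [4.0552 -3.4073; -3.4073 9.4903]
tr(P') = 13.5455

0.8147 -0.9806 -1.5496 0.0094


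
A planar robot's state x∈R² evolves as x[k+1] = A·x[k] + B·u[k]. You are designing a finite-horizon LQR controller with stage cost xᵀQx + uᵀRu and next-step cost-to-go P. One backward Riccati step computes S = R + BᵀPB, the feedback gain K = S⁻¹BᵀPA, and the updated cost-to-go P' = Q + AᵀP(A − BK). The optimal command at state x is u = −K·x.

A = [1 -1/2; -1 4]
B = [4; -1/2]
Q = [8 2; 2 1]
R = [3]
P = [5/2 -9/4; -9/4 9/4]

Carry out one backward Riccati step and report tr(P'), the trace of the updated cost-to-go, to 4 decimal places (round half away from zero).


BᵀP = [11.1250 -10.1250]
S = R + BᵀPB = [3] + [49.5625] = [52.5625]
BᵀPA = [21.2500 -46.0625]
K = S⁻¹·BᵀPA = [0.4043 -0.8763]
A−BK = [-0.6171 3.0054; -0.7979 3.5618]
AᵀP(A−BK) = [0.6590 -1.7528; -1.7528 5.2587]
P' = Q + AᵀP(A−BK) = [8.6590 0.2472; 0.2472 6.2587]
tr(P') = 14.9177

14.9177


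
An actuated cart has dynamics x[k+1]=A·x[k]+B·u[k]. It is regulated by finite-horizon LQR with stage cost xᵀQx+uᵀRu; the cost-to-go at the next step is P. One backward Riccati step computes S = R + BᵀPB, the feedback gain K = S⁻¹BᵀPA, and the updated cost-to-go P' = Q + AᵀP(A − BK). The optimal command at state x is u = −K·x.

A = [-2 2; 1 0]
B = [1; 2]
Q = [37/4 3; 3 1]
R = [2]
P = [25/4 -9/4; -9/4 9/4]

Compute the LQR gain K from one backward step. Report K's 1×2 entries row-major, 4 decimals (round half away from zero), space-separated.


BᵀP = [1.7500 2.2500]
S = R + BᵀPB = [2] + [6.2500] = [8.2500]
BᵀPA = [-1.2500 3.5000]
K = S⁻¹·BᵀPA = [-0.1515 0.4242]
A−BK = [-1.8485 1.5758; 1.3030 -0.8485]
AᵀP(A−BK) = [36.0606 -28.9697; -28.9697 23.5152]
P' = Q + AᵀP(A−BK) = [45.3106 -25.9697; -25.9697 24.5152]
tr(P') = 69.8258

-0.1515 0.4242


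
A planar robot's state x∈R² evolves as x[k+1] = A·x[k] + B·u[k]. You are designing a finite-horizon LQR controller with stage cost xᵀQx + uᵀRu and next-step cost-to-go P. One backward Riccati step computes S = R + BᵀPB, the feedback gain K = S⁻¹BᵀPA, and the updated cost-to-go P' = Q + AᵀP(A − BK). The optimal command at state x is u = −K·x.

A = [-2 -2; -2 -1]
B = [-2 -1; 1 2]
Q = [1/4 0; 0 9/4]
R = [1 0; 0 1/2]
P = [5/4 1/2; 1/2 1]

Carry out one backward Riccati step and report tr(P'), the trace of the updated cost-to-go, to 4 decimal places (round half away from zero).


9.1102

BᵀP = [-2.0000 0.0000; -0.2500 1.5000]
S = R + BᵀPB = [1 0; 0 1/2] + [4.0000 2.0000; 2.0000 3.2500] = [5.0000 2.0000; 2.0000 3.7500]
BᵀPA = [4.0000 4.0000; -2.5000 -1.0000]
K = S⁻¹·BᵀPA = [1.3559 1.1525; -1.3898 -0.8814]
A−BK = [-0.6780 -0.5763; -0.5763 -0.3898]
AᵀP(A−BK) = [4.1017 3.1864; 3.1864 2.5085]
P' = Q + AᵀP(A−BK) = [4.3517 3.1864; 3.1864 4.7585]
tr(P') = 9.1102


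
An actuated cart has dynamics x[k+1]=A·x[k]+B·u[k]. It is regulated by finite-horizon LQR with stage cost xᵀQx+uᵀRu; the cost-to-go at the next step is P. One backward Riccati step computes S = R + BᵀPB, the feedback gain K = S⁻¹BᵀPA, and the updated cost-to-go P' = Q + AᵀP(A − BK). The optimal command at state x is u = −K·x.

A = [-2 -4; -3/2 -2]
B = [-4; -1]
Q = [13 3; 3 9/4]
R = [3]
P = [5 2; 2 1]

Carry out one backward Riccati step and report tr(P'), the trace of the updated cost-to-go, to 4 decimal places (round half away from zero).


BᵀP = [-22.0000 -9.0000]
S = R + BᵀPB = [3] + [97.0000] = [100.0000]
BᵀPA = [57.5000 106.0000]
K = S⁻¹·BᵀPA = [0.5750 1.0600]
A−BK = [0.3000 0.2400; -0.9250 -0.9400]
AᵀP(A−BK) = [1.1875 2.0500; 2.0500 3.6400]
P' = Q + AᵀP(A−BK) = [14.1875 5.0500; 5.0500 5.8900]
tr(P') = 20.0775

20.0775


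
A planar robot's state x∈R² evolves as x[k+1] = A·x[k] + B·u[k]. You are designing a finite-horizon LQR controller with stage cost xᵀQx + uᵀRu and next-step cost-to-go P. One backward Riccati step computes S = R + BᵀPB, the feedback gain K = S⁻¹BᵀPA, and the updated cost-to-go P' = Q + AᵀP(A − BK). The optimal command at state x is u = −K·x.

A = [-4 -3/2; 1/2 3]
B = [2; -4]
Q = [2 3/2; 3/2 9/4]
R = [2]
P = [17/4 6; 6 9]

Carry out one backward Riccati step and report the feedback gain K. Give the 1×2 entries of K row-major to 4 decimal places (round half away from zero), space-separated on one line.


BᵀP = [-15.5000 -24.0000]
S = R + BᵀPB = [2] + [65.0000] = [67.0000]
BᵀPA = [50.0000 -48.7500]
K = S⁻¹·BᵀPA = [0.7463 -0.7276]
A−BK = [-5.4925 -0.0448; 3.4851 0.0896]
AᵀP(A−BK) = [8.9366 -1.1194; -1.1194 1.0914]
P' = Q + AᵀP(A−BK) = [10.9366 0.3806; 0.3806 3.3414]
tr(P') = 14.2780

0.7463 -0.7276


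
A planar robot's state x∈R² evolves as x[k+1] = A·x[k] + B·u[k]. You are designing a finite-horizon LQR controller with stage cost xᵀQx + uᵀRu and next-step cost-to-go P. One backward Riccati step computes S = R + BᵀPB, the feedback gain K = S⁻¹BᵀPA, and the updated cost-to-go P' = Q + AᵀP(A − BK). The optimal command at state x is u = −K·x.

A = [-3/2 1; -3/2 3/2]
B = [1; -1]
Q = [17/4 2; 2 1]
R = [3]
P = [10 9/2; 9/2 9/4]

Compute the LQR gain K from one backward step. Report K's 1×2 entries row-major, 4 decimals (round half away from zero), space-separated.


BᵀP = [5.5000 2.2500]
S = R + BᵀPB = [3] + [3.2500] = [6.2500]
BᵀPA = [-11.6250 8.8750]
K = S⁻¹·BᵀPA = [-1.8600 1.4200]
A−BK = [0.3600 -0.4200; -3.3600 2.9200]
AᵀP(A−BK) = [26.1900 -20.4300; -20.4300 15.9600]
P' = Q + AᵀP(A−BK) = [30.4400 -18.4300; -18.4300 16.9600]
tr(P') = 47.4000

-1.8600 1.4200


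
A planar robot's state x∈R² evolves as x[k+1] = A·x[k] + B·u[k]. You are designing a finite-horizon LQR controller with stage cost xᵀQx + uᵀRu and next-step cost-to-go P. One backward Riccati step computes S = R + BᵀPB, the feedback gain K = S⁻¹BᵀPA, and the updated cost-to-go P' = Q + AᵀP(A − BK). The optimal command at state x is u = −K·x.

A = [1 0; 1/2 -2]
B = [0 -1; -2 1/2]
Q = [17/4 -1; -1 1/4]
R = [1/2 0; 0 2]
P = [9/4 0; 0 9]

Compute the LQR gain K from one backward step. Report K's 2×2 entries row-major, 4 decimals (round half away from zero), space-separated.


BᵀP = [0.0000 -18.0000; -2.2500 4.5000]
S = R + BᵀPB = [1/2 0; 0 2] + [36.0000 -9.0000; -9.0000 4.5000] = [36.5000 -9.0000; -9.0000 6.5000]
BᵀPA = [-9.0000 36.0000; 0.0000 -9.0000]
K = S⁻¹·BᵀPA = [-0.3744 0.9792; -0.5184 -0.0288]
A−BK = [0.4816 -0.0288; 0.0104 -0.0272]
AᵀP(A−BK) = [1.1304 -0.1872; -0.1872 0.4896]
P' = Q + AᵀP(A−BK) = [5.3804 -1.1872; -1.1872 0.7396]
tr(P') = 6.1200

-0.3744 0.9792 -0.5184 -0.0288


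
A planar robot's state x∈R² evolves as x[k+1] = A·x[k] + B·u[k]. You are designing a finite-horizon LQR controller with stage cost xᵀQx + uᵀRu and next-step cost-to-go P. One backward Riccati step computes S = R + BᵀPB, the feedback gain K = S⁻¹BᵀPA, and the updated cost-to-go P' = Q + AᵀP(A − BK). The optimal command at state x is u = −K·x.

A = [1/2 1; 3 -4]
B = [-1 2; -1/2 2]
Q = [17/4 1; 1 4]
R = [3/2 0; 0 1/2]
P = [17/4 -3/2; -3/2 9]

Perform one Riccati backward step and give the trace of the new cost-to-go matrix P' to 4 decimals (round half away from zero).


BᵀP = [-3.5000 -3.0000; 5.5000 15.0000]
S = R + BᵀPB = [3/2 0; 0 1/2] + [5.0000 -13.0000; -13.0000 41.0000] = [6.5000 -13.0000; -13.0000 41.5000]
BᵀPA = [-10.7500 8.5000; 47.7500 -54.5000]
K = S⁻¹·BᵀPA = [1.7333 -3.5310; 1.6935 -2.4194]
A−BK = [-1.1538 2.3077; 0.4795 -0.9268]
AᵀP(A−BK) = [15.3280 -29.8092; -29.8092 58.4088]
P' = Q + AᵀP(A−BK) = [19.5780 -28.8092; -28.8092 62.4088]
tr(P') = 81.9868

81.9868


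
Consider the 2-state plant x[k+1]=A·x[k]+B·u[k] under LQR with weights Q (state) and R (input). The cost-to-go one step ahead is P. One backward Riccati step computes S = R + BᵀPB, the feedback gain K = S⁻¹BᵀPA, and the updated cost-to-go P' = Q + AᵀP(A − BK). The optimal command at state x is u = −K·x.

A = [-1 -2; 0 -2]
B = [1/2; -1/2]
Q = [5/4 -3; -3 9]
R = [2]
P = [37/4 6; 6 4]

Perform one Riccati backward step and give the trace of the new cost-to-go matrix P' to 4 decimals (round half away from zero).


BᵀP = [1.6250 1.0000]
S = R + BᵀPB = [2] + [0.3125] = [2.3125]
BᵀPA = [-1.6250 -5.2500]
K = S⁻¹·BᵀPA = [-0.7027 -2.2703]
A−BK = [-0.6486 -0.8649; -0.3514 -3.1351]
AᵀP(A−BK) = [8.1081 26.8108; 26.8108 89.0811]
P' = Q + AᵀP(A−BK) = [9.3581 23.8108; 23.8108 98.0811]
tr(P') = 107.4392

107.4392


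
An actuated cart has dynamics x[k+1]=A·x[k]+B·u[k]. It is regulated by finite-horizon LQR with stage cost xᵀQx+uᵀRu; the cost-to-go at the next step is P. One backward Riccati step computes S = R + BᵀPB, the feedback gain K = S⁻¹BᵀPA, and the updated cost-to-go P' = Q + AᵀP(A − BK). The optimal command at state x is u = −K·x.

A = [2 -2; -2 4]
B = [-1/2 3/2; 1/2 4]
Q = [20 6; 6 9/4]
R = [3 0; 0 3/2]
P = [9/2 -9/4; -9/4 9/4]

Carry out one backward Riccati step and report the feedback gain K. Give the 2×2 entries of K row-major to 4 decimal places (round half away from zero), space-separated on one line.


-1.6288 2.0936 -0.4527 0.9094

BᵀP = [-3.3750 2.2500; -2.2500 5.6250]
S = R + BᵀPB = [3 0; 0 3/2] + [2.8125 3.9375; 3.9375 19.1250] = [5.8125 3.9375; 3.9375 20.6250]
BᵀPA = [-11.2500 15.7500; -15.7500 27.0000]
K = S⁻¹·BᵀPA = [-1.6288 2.0936; -0.4527 0.9094]
A−BK = [1.8646 -2.3173; 0.6251 -0.6844]
AᵀP(A−BK) = [19.5460 -25.1236; -25.1236 32.4715]
P' = Q + AᵀP(A−BK) = [39.5460 -19.1236; -19.1236 34.7215]
tr(P') = 74.2675


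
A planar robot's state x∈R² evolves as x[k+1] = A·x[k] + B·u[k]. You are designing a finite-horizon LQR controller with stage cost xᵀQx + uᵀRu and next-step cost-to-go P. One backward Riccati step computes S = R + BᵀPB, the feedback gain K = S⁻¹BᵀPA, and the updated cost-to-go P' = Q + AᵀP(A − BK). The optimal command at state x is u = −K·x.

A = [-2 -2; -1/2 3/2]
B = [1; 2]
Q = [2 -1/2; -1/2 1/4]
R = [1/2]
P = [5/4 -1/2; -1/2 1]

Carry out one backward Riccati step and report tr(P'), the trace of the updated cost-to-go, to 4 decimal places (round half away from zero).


BᵀP = [0.2500 1.5000]
S = R + BᵀPB = [1/2] + [3.2500] = [3.7500]
BᵀPA = [-1.2500 1.7500]
K = S⁻¹·BᵀPA = [-0.3333 0.4667]
A−BK = [-1.6667 -2.4667; 0.1667 0.5667]
AᵀP(A−BK) = [3.8333 5.8333; 5.8333 9.4333]
P' = Q + AᵀP(A−BK) = [5.8333 5.3333; 5.3333 9.6833]
tr(P') = 15.5167

15.5167


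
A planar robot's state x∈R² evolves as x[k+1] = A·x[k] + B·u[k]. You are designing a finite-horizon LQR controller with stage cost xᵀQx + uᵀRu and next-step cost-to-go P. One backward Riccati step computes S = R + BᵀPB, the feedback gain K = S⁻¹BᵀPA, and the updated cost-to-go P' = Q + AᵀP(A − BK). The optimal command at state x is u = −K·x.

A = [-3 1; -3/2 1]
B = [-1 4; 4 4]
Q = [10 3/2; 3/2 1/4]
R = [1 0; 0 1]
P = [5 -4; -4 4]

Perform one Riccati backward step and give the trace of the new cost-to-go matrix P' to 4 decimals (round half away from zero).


10.8274

BᵀP = [-21.0000 20.0000; 4.0000 0.0000]
S = R + BᵀPB = [1 0; 0 1] + [101.0000 -4.0000; -4.0000 16.0000] = [102.0000 -4.0000; -4.0000 17.0000]
BᵀPA = [33.0000 -1.0000; -12.0000 4.0000]
K = S⁻¹·BᵀPA = [0.2986 -0.0006; -0.6356 0.2352]
A−BK = [-0.1589 0.0588; -0.1519 0.0617]
AᵀP(A−BK) = [0.5186 -0.1589; -0.1589 0.0588]
P' = Q + AᵀP(A−BK) = [10.5186 1.3411; 1.3411 0.3088]
tr(P') = 10.8274


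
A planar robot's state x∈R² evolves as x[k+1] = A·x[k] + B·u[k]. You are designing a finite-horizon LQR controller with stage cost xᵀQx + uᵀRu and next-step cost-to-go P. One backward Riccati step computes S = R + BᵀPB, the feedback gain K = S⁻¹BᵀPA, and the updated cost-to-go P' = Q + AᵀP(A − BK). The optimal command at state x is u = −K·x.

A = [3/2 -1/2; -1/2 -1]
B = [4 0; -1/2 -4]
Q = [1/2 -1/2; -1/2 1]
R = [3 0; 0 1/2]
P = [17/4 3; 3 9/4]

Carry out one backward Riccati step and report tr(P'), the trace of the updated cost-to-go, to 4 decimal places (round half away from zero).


BᵀP = [15.5000 10.8750; -12.0000 -9.0000]
S = R + BᵀPB = [3 0; 0 1/2] + [56.5625 -43.5000; -43.5000 36.0000] = [59.5625 -43.5000; -43.5000 36.5000]
BᵀPA = [17.8125 -18.6250; -13.5000 15.0000]
K = S⁻¹·BᵀPA = [0.2232 -0.0969; -0.1038 0.2954]
A−BK = [0.6070 -0.1123; -0.8036 0.1333]
AᵀP(A−BK) = [0.2471 -0.0975; -0.0975 0.0756]
P' = Q + AᵀP(A−BK) = [0.7471 -0.5975; -0.5975 1.0756]
tr(P') = 1.8227

1.8227


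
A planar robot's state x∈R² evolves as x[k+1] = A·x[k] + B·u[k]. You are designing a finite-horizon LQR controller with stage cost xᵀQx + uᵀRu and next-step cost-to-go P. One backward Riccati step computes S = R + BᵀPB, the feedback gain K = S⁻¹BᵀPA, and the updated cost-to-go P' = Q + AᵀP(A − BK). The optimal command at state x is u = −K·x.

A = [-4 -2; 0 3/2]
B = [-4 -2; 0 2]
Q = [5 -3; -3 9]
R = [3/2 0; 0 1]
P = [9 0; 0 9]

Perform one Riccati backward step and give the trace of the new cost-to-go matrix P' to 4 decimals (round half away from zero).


BᵀP = [-36.0000 0.0000; -18.0000 18.0000]
S = R + BᵀPB = [3/2 0; 0 1] + [144.0000 72.0000; 72.0000 72.0000] = [145.5000 72.0000; 72.0000 73.0000]
BᵀPA = [144.0000 72.0000; 72.0000 63.0000]
K = S⁻¹·BᵀPA = [0.9799 0.1324; 0.0199 0.7324]
A−BK = [-0.0408 -0.0055; -0.0397 0.0352]
AᵀP(A−BK) = [1.4698 0.1986; 0.1986 0.5741]
P' = Q + AᵀP(A−BK) = [6.4698 -2.8014; -2.8014 9.5741]
tr(P') = 16.0439

16.0439


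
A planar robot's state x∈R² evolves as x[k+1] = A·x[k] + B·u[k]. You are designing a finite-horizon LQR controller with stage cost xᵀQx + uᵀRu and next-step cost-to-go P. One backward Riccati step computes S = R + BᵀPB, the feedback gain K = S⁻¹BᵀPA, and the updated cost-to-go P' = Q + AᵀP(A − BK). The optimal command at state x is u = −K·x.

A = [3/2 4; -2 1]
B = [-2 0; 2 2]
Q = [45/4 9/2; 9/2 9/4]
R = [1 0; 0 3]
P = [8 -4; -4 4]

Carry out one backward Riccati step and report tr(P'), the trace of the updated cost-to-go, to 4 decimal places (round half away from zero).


BᵀP = [-24.0000 16.0000; -8.0000 8.0000]
S = R + BᵀPB = [1 0; 0 3] + [80.0000 32.0000; 32.0000 16.0000] = [81.0000 32.0000; 32.0000 19.0000]
BᵀPA = [-68.0000 -80.0000; -28.0000 -24.0000]
K = S⁻¹·BᵀPA = [-0.7689 -1.4602; -0.1786 1.1961]
A−BK = [-0.0379 1.0796; -0.1049 1.5282]
AᵀP(A−BK) = [0.7107 0.1981; 0.1981 11.8913]
P' = Q + AᵀP(A−BK) = [11.9607 4.6981; 4.6981 14.1413]
tr(P') = 26.1019

26.1019
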